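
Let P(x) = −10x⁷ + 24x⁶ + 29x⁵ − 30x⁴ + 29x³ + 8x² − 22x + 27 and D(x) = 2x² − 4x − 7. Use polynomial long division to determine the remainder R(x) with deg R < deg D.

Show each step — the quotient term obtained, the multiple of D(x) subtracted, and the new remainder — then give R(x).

Step 1: lead(−10x⁷ + 24x⁶ + 29x⁵ − 30x⁴ + 29x³ + 8x² − 22x + 27) ÷ lead(D) = −10x⁷ ÷ 2x² = −5x⁵. Subtract (−5x⁵)·D = −10x⁷ + 20x⁶ + 35x⁵. Remainder: 4x⁶ − 6x⁵ − 30x⁴ + 29x³ + 8x² − 22x + 27.
Step 2: lead(4x⁶ − 6x⁵ − 30x⁴ + 29x³ + 8x² − 22x + 27) ÷ lead(D) = 4x⁶ ÷ 2x² = 2x⁴. Subtract (2x⁴)·D = 4x⁶ − 8x⁵ − 14x⁴. Remainder: 2x⁵ − 16x⁴ + 29x³ + 8x² − 22x + 27.
Step 3: lead(2x⁵ − 16x⁴ + 29x³ + 8x² − 22x + 27) ÷ lead(D) = 2x⁵ ÷ 2x² = x³. Subtract (x³)·D = 2x⁵ − 4x⁴ − 7x³. Remainder: −12x⁴ + 36x³ + 8x² − 22x + 27.
Step 4: lead(−12x⁴ + 36x³ + 8x² − 22x + 27) ÷ lead(D) = −12x⁴ ÷ 2x² = −6x². Subtract (−6x²)·D = −12x⁴ + 24x³ + 42x². Remainder: 12x³ − 34x² − 22x + 27.
Step 5: lead(12x³ − 34x² − 22x + 27) ÷ lead(D) = 12x³ ÷ 2x² = 6x. Subtract (6x)·D = 12x³ − 24x² − 42x. Remainder: −10x² + 20x + 27.
Step 6: lead(−10x² + 20x + 27) ÷ lead(D) = −10x² ÷ 2x² = −5. Subtract (−5)·D = −10x² + 20x + 35. Remainder: −8.

R(x) = −8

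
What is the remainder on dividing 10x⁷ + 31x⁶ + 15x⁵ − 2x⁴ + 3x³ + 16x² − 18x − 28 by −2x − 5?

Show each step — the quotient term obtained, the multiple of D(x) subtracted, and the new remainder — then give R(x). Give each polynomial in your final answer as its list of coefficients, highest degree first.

Step 1: lead(10x⁷ + 31x⁶ + 15x⁵ − 2x⁴ + 3x³ + 16x² − 18x − 28) ÷ lead(D) = 10x⁷ ÷ −2x = −5x⁶. Subtract (−5x⁶)·D = 10x⁷ + 25x⁶. Remainder: 6x⁶ + 15x⁵ − 2x⁴ + 3x³ + 16x² − 18x − 28.
Step 2: lead(6x⁶ + 15x⁵ − 2x⁴ + 3x³ + 16x² − 18x − 28) ÷ lead(D) = 6x⁶ ÷ −2x = −3x⁵. Subtract (−3x⁵)·D = 6x⁶ + 15x⁵. Remainder: −2x⁴ + 3x³ + 16x² − 18x − 28.
Step 3: lead(−2x⁴ + 3x³ + 16x² − 18x − 28) ÷ lead(D) = −2x⁴ ÷ −2x = x³. Subtract (x³)·D = −2x⁴ − 5x³. Remainder: 8x³ + 16x² − 18x − 28.
Step 4: lead(8x³ + 16x² − 18x − 28) ÷ lead(D) = 8x³ ÷ −2x = −4x². Subtract (−4x²)·D = 8x³ + 20x². Remainder: −4x² − 18x − 28.
Step 5: lead(−4x² − 18x − 28) ÷ lead(D) = −4x² ÷ −2x = 2x. Subtract (2x)·D = −4x² − 10x. Remainder: −8x − 28.
Step 6: lead(−8x − 28) ÷ lead(D) = −8x ÷ −2x = 4. Subtract (4)·D = −8x − 20. Remainder: −8.

R = [-8]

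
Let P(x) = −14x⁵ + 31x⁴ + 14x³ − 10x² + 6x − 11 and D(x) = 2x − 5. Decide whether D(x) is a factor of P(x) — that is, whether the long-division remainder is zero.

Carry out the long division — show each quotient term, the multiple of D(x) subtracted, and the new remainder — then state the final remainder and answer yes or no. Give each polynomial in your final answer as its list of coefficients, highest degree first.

R = [4], so D(x) is not a factor of P(x). no

Step 1: lead(−14x⁵ + 31x⁴ + 14x³ − 10x² + 6x − 11) ÷ lead(D) = −14x⁵ ÷ 2x = −7x⁴. Subtract (−7x⁴)·D = −14x⁵ + 35x⁴. Remainder: −4x⁴ + 14x³ − 10x² + 6x − 11.
Step 2: lead(−4x⁴ + 14x³ − 10x² + 6x − 11) ÷ lead(D) = −4x⁴ ÷ 2x = −2x³. Subtract (−2x³)·D = −4x⁴ + 10x³. Remainder: 4x³ − 10x² + 6x − 11.
Step 3: lead(4x³ − 10x² + 6x − 11) ÷ lead(D) = 4x³ ÷ 2x = 2x². Subtract (2x²)·D = 4x³ − 10x². Remainder: 6x − 11.
Step 4: lead(6x − 11) ÷ lead(D) = 6x ÷ 2x = 3. Subtract (3)·D = 6x − 15. Remainder: 4.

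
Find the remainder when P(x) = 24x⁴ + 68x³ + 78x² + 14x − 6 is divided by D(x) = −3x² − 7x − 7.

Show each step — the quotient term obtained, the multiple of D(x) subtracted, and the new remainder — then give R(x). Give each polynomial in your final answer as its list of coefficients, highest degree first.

Step 1: lead(24x⁴ + 68x³ + 78x² + 14x − 6) ÷ lead(D) = 24x⁴ ÷ −3x² = −8x². Subtract (−8x²)·D = 24x⁴ + 56x³ + 56x². Remainder: 12x³ + 22x² + 14x − 6.
Step 2: lead(12x³ + 22x² + 14x − 6) ÷ lead(D) = 12x³ ÷ −3x² = −4x. Subtract (−4x)·D = 12x³ + 28x² + 28x. Remainder: −6x² − 14x − 6.
Step 3: lead(−6x² − 14x − 6) ÷ lead(D) = −6x² ÷ −3x² = 2. Subtract (2)·D = −6x² − 14x − 14. Remainder: 8.

R = [8]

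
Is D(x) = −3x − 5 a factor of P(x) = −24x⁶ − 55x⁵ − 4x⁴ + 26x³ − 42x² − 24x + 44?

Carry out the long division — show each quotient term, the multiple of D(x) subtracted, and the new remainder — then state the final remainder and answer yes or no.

R(x) = 9, so D(x) is not a factor of P(x). no

Step 1: lead(−24x⁶ − 55x⁵ − 4x⁴ + 26x³ − 42x² − 24x + 44) ÷ lead(D) = −24x⁶ ÷ −3x = 8x⁵. Subtract (8x⁵)·D = −24x⁶ − 40x⁵. Remainder: −15x⁵ − 4x⁴ + 26x³ − 42x² − 24x + 44.
Step 2: lead(−15x⁵ − 4x⁴ + 26x³ − 42x² − 24x + 44) ÷ lead(D) = −15x⁵ ÷ −3x = 5x⁴. Subtract (5x⁴)·D = −15x⁵ − 25x⁴. Remainder: 21x⁴ + 26x³ − 42x² − 24x + 44.
Step 3: lead(21x⁴ + 26x³ − 42x² − 24x + 44) ÷ lead(D) = 21x⁴ ÷ −3x = −7x³. Subtract (−7x³)·D = 21x⁴ + 35x³. Remainder: −9x³ − 42x² − 24x + 44.
Step 4: lead(−9x³ − 42x² − 24x + 44) ÷ lead(D) = −9x³ ÷ −3x = 3x². Subtract (3x²)·D = −9x³ − 15x². Remainder: −27x² − 24x + 44.
Step 5: lead(−27x² − 24x + 44) ÷ lead(D) = −27x² ÷ −3x = 9x. Subtract (9x)·D = −27x² − 45x. Remainder: 21x + 44.
Step 6: lead(21x + 44) ÷ lead(D) = 21x ÷ −3x = −7. Subtract (−7)·D = 21x + 35. Remainder: 9.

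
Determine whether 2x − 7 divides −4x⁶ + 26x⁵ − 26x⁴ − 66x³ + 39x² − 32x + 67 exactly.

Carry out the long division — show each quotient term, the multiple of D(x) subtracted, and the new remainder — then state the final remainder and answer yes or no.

R(x) = 4, so D(x) is not a factor of P(x). no

Step 1: lead(−4x⁶ + 26x⁵ − 26x⁴ − 66x³ + 39x² − 32x + 67) ÷ lead(D) = −4x⁶ ÷ 2x = −2x⁵. Subtract (−2x⁵)·D = −4x⁶ + 14x⁵. Remainder: 12x⁵ − 26x⁴ − 66x³ + 39x² − 32x + 67.
Step 2: lead(12x⁵ − 26x⁴ − 66x³ + 39x² − 32x + 67) ÷ lead(D) = 12x⁵ ÷ 2x = 6x⁴. Subtract (6x⁴)·D = 12x⁵ − 42x⁴. Remainder: 16x⁴ − 66x³ + 39x² − 32x + 67.
Step 3: lead(16x⁴ − 66x³ + 39x² − 32x + 67) ÷ lead(D) = 16x⁴ ÷ 2x = 8x³. Subtract (8x³)·D = 16x⁴ − 56x³. Remainder: −10x³ + 39x² − 32x + 67.
Step 4: lead(−10x³ + 39x² − 32x + 67) ÷ lead(D) = −10x³ ÷ 2x = −5x². Subtract (−5x²)·D = −10x³ + 35x². Remainder: 4x² − 32x + 67.
Step 5: lead(4x² − 32x + 67) ÷ lead(D) = 4x² ÷ 2x = 2x. Subtract (2x)·D = 4x² − 14x. Remainder: −18x + 67.
Step 6: lead(−18x + 67) ÷ lead(D) = −18x ÷ 2x = −9. Subtract (−9)·D = −18x + 63. Remainder: 4.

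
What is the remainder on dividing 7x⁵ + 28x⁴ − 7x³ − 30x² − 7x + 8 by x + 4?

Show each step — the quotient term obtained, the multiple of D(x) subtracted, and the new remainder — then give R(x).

R(x) = 4

Step 1: lead(7x⁵ + 28x⁴ − 7x³ − 30x² − 7x + 8) ÷ lead(D) = 7x⁵ ÷ x = 7x⁴. Subtract (7x⁴)·D = 7x⁵ + 28x⁴. Remainder: −7x³ − 30x² − 7x + 8.
Step 2: lead(−7x³ − 30x² − 7x + 8) ÷ lead(D) = −7x³ ÷ x = −7x². Subtract (−7x²)·D = −7x³ − 28x². Remainder: −2x² − 7x + 8.
Step 3: lead(−2x² − 7x + 8) ÷ lead(D) = −2x² ÷ x = −2x. Subtract (−2x)·D = −2x² − 8x. Remainder: x + 8.
Step 4: lead(x + 8) ÷ lead(D) = x ÷ x = 1. Subtract (1)·D = x + 4. Remainder: 4.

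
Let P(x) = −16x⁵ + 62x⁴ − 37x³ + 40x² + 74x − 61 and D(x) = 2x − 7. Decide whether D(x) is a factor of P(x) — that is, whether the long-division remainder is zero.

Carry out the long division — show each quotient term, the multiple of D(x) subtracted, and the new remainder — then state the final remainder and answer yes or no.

Step 1: lead(−16x⁵ + 62x⁴ − 37x³ + 40x² + 74x − 61) ÷ lead(D) = −16x⁵ ÷ 2x = −8x⁴. Subtract (−8x⁴)·D = −16x⁵ + 56x⁴. Remainder: 6x⁴ − 37x³ + 40x² + 74x − 61.
Step 2: lead(6x⁴ − 37x³ + 40x² + 74x − 61) ÷ lead(D) = 6x⁴ ÷ 2x = 3x³. Subtract (3x³)·D = 6x⁴ − 21x³. Remainder: −16x³ + 40x² + 74x − 61.
Step 3: lead(−16x³ + 40x² + 74x − 61) ÷ lead(D) = −16x³ ÷ 2x = −8x². Subtract (−8x²)·D = −16x³ + 56x². Remainder: −16x² + 74x − 61.
Step 4: lead(−16x² + 74x − 61) ÷ lead(D) = −16x² ÷ 2x = −8x. Subtract (−8x)·D = −16x² + 56x. Remainder: 18x − 61.
Step 5: lead(18x − 61) ÷ lead(D) = 18x ÷ 2x = 9. Subtract (9)·D = 18x − 63. Remainder: 2.

R(x) = 2, so D(x) is not a factor of P(x). no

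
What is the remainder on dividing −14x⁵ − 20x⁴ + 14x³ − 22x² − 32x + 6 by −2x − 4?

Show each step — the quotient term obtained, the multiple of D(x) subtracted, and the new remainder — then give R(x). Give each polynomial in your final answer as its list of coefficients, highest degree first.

Step 1: lead(−14x⁵ − 20x⁴ + 14x³ − 22x² − 32x + 6) ÷ lead(D) = −14x⁵ ÷ −2x = 7x⁴. Subtract (7x⁴)·D = −14x⁵ − 28x⁴. Remainder: 8x⁴ + 14x³ − 22x² − 32x + 6.
Step 2: lead(8x⁴ + 14x³ − 22x² − 32x + 6) ÷ lead(D) = 8x⁴ ÷ −2x = −4x³. Subtract (−4x³)·D = 8x⁴ + 16x³. Remainder: −2x³ − 22x² − 32x + 6.
Step 3: lead(−2x³ − 22x² − 32x + 6) ÷ lead(D) = −2x³ ÷ −2x = x². Subtract (x²)·D = −2x³ − 4x². Remainder: −18x² − 32x + 6.
Step 4: lead(−18x² − 32x + 6) ÷ lead(D) = −18x² ÷ −2x = 9x. Subtract (9x)·D = −18x² − 36x. Remainder: 4x + 6.
Step 5: lead(4x + 6) ÷ lead(D) = 4x ÷ −2x = −2. Subtract (−2)·D = 4x + 8. Remainder: −2.

R = [-2]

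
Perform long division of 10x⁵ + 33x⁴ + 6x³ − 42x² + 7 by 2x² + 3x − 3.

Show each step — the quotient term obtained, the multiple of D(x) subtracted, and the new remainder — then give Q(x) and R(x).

Step 1: lead(10x⁵ + 33x⁴ + 6x³ − 42x² + 7) ÷ lead(D) = 10x⁵ ÷ 2x² = 5x³. Subtract (5x³)·D = 10x⁵ + 15x⁴ − 15x³. Remainder: 18x⁴ + 21x³ − 42x² + 7.
Step 2: lead(18x⁴ + 21x³ − 42x² + 7) ÷ lead(D) = 18x⁴ ÷ 2x² = 9x². Subtract (9x²)·D = 18x⁴ + 27x³ − 27x². Remainder: −6x³ − 15x² + 7.
Step 3: lead(−6x³ − 15x² + 7) ÷ lead(D) = −6x³ ÷ 2x² = −3x. Subtract (−3x)·D = −6x³ − 9x² + 9x. Remainder: −6x² − 9x + 7.
Step 4: lead(−6x² − 9x + 7) ÷ lead(D) = −6x² ÷ 2x² = −3. Subtract (−3)·D = −6x² − 9x + 9. Remainder: −2.

Q(x) = 5x³ + 9x² − 3x − 3; R(x) = −2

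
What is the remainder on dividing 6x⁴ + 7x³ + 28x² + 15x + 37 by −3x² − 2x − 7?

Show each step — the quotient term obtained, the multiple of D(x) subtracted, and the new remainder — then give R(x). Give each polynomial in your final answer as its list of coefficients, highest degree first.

R = [9]

Step 1: lead(6x⁴ + 7x³ + 28x² + 15x + 37) ÷ lead(D) = 6x⁴ ÷ −3x² = −2x². Subtract (−2x²)·D = 6x⁴ + 4x³ + 14x². Remainder: 3x³ + 14x² + 15x + 37.
Step 2: lead(3x³ + 14x² + 15x + 37) ÷ lead(D) = 3x³ ÷ −3x² = −x. Subtract (−x)·D = 3x³ + 2x² + 7x. Remainder: 12x² + 8x + 37.
Step 3: lead(12x² + 8x + 37) ÷ lead(D) = 12x² ÷ −3x² = −4. Subtract (−4)·D = 12x² + 8x + 28. Remainder: 9.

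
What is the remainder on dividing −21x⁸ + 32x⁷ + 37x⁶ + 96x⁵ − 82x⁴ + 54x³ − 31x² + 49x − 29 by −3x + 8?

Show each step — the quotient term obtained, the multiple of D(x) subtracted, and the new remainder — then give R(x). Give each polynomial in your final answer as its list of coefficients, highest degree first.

Step 1: lead(−21x⁸ + 32x⁷ + 37x⁶ + 96x⁵ − 82x⁴ + 54x³ − 31x² + 49x − 29) ÷ lead(D) = −21x⁸ ÷ −3x = 7x⁷. Subtract (7x⁷)·D = −21x⁸ + 56x⁷. Remainder: −24x⁷ + 37x⁶ + 96x⁵ − 82x⁴ + 54x³ − 31x² + 49x − 29.
Step 2: lead(−24x⁷ + 37x⁶ + 96x⁵ − 82x⁴ + 54x³ − 31x² + 49x − 29) ÷ lead(D) = −24x⁷ ÷ −3x = 8x⁶. Subtract (8x⁶)·D = −24x⁷ + 64x⁶. Remainder: −27x⁶ + 96x⁵ − 82x⁴ + 54x³ − 31x² + 49x − 29.
Step 3: lead(−27x⁶ + 96x⁵ − 82x⁴ + 54x³ − 31x² + 49x − 29) ÷ lead(D) = −27x⁶ ÷ −3x = 9x⁵. Subtract (9x⁵)·D = −27x⁶ + 72x⁵. Remainder: 24x⁵ − 82x⁴ + 54x³ − 31x² + 49x − 29.
Step 4: lead(24x⁵ − 82x⁴ + 54x³ − 31x² + 49x − 29) ÷ lead(D) = 24x⁵ ÷ −3x = −8x⁴. Subtract (−8x⁴)·D = 24x⁵ − 64x⁴. Remainder: −18x⁴ + 54x³ − 31x² + 49x − 29.
Step 5: lead(−18x⁴ + 54x³ − 31x² + 49x − 29) ÷ lead(D) = −18x⁴ ÷ −3x = 6x³. Subtract (6x³)·D = −18x⁴ + 48x³. Remainder: 6x³ − 31x² + 49x − 29.
Step 6: lead(6x³ − 31x² + 49x − 29) ÷ lead(D) = 6x³ ÷ −3x = −2x². Subtract (−2x²)·D = 6x³ − 16x². Remainder: −15x² + 49x − 29.
Step 7: lead(−15x² + 49x − 29) ÷ lead(D) = −15x² ÷ −3x = 5x. Subtract (5x)·D = −15x² + 40x. Remainder: 9x − 29.
Step 8: lead(9x − 29) ÷ lead(D) = 9x ÷ −3x = −3. Subtract (−3)·D = 9x − 24. Remainder: −5.

R = [-5]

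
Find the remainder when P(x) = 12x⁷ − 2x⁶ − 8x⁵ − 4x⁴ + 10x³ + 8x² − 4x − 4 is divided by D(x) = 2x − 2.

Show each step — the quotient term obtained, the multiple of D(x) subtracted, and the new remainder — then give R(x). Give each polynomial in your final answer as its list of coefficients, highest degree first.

Step 1: lead(12x⁷ − 2x⁶ − 8x⁵ − 4x⁴ + 10x³ + 8x² − 4x − 4) ÷ lead(D) = 12x⁷ ÷ 2x = 6x⁶. Subtract (6x⁶)·D = 12x⁷ − 12x⁶. Remainder: 10x⁶ − 8x⁵ − 4x⁴ + 10x³ + 8x² − 4x − 4.
Step 2: lead(10x⁶ − 8x⁵ − 4x⁴ + 10x³ + 8x² − 4x − 4) ÷ lead(D) = 10x⁶ ÷ 2x = 5x⁵. Subtract (5x⁵)·D = 10x⁶ − 10x⁵. Remainder: 2x⁵ − 4x⁴ + 10x³ + 8x² − 4x − 4.
Step 3: lead(2x⁵ − 4x⁴ + 10x³ + 8x² − 4x − 4) ÷ lead(D) = 2x⁵ ÷ 2x = x⁴. Subtract (x⁴)·D = 2x⁵ − 2x⁴. Remainder: −2x⁴ + 10x³ + 8x² − 4x − 4.
Step 4: lead(−2x⁴ + 10x³ + 8x² − 4x − 4) ÷ lead(D) = −2x⁴ ÷ 2x = −x³. Subtract (−x³)·D = −2x⁴ + 2x³. Remainder: 8x³ + 8x² − 4x − 4.
Step 5: lead(8x³ + 8x² − 4x − 4) ÷ lead(D) = 8x³ ÷ 2x = 4x². Subtract (4x²)·D = 8x³ − 8x². Remainder: 16x² − 4x − 4.
Step 6: lead(16x² − 4x − 4) ÷ lead(D) = 16x² ÷ 2x = 8x. Subtract (8x)·D = 16x² − 16x. Remainder: 12x − 4.
Step 7: lead(12x − 4) ÷ lead(D) = 12x ÷ 2x = 6. Subtract (6)·D = 12x − 12. Remainder: 8.

R = [8]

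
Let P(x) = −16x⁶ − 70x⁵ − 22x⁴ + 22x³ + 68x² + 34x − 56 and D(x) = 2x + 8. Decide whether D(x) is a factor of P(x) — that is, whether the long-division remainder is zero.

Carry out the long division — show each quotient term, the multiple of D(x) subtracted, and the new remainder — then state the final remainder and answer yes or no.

Step 1: lead(−16x⁶ − 70x⁵ − 22x⁴ + 22x³ + 68x² + 34x − 56) ÷ lead(D) = −16x⁶ ÷ 2x = −8x⁵. Subtract (−8x⁵)·D = −16x⁶ − 64x⁵. Remainder: −6x⁵ − 22x⁴ + 22x³ + 68x² + 34x − 56.
Step 2: lead(−6x⁵ − 22x⁴ + 22x³ + 68x² + 34x − 56) ÷ lead(D) = −6x⁵ ÷ 2x = −3x⁴. Subtract (−3x⁴)·D = −6x⁵ − 24x⁴. Remainder: 2x⁴ + 22x³ + 68x² + 34x − 56.
Step 3: lead(2x⁴ + 22x³ + 68x² + 34x − 56) ÷ lead(D) = 2x⁴ ÷ 2x = x³. Subtract (x³)·D = 2x⁴ + 8x³. Remainder: 14x³ + 68x² + 34x − 56.
Step 4: lead(14x³ + 68x² + 34x − 56) ÷ lead(D) = 14x³ ÷ 2x = 7x². Subtract (7x²)·D = 14x³ + 56x². Remainder: 12x² + 34x − 56.
Step 5: lead(12x² + 34x − 56) ÷ lead(D) = 12x² ÷ 2x = 6x. Subtract (6x)·D = 12x² + 48x. Remainder: −14x − 56.
Step 6: lead(−14x − 56) ÷ lead(D) = −14x ÷ 2x = −7. Subtract (−7)·D = −14x − 56. Remainder: 0.

R(x) = 0, so D(x) is a factor of P(x). yes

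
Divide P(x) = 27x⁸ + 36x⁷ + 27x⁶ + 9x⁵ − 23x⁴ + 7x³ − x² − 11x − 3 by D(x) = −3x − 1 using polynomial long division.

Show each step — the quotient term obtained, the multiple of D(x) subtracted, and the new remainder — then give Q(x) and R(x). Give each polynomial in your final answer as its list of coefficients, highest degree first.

Step 1: lead(27x⁸ + 36x⁷ + 27x⁶ + 9x⁵ − 23x⁴ + 7x³ − x² − 11x − 3) ÷ lead(D) = 27x⁸ ÷ −3x = −9x⁷. Subtract (−9x⁷)·D = 27x⁸ + 9x⁷. Remainder: 27x⁷ + 27x⁶ + 9x⁵ − 23x⁴ + 7x³ − x² − 11x − 3.
Step 2: lead(27x⁷ + 27x⁶ + 9x⁵ − 23x⁴ + 7x³ − x² − 11x − 3) ÷ lead(D) = 27x⁷ ÷ −3x = −9x⁶. Subtract (−9x⁶)·D = 27x⁷ + 9x⁶. Remainder: 18x⁶ + 9x⁵ − 23x⁴ + 7x³ − x² − 11x − 3.
Step 3: lead(18x⁶ + 9x⁵ − 23x⁴ + 7x³ − x² − 11x − 3) ÷ lead(D) = 18x⁶ ÷ −3x = −6x⁵. Subtract (−6x⁵)·D = 18x⁶ + 6x⁵. Remainder: 3x⁵ − 23x⁴ + 7x³ − x² − 11x − 3.
Step 4: lead(3x⁵ − 23x⁴ + 7x³ − x² − 11x − 3) ÷ lead(D) = 3x⁵ ÷ −3x = −x⁴. Subtract (−x⁴)·D = 3x⁵ + x⁴. Remainder: −24x⁴ + 7x³ − x² − 11x − 3.
Step 5: lead(−24x⁴ + 7x³ − x² − 11x − 3) ÷ lead(D) = −24x⁴ ÷ −3x = 8x³. Subtract (8x³)·D = −24x⁴ − 8x³. Remainder: 15x³ − x² − 11x − 3.
Step 6: lead(15x³ − x² − 11x − 3) ÷ lead(D) = 15x³ ÷ −3x = −5x². Subtract (−5x²)·D = 15x³ + 5x². Remainder: −6x² − 11x − 3.
Step 7: lead(−6x² − 11x − 3) ÷ lead(D) = −6x² ÷ −3x = 2x. Subtract (2x)·D = −6x² − 2x. Remainder: −9x − 3.
Step 8: lead(−9x − 3) ÷ lead(D) = −9x ÷ −3x = 3. Subtract (3)·D = −9x − 3. Remainder: 0.

Q = [-9, -9, -6, -1, 8, -5, 2, 3]; R = [0]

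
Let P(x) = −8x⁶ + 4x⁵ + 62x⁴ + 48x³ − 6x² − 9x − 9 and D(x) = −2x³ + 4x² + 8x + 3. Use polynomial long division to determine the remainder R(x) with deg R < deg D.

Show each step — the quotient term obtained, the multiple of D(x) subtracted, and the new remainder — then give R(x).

Step 1: lead(−8x⁶ + 4x⁵ + 62x⁴ + 48x³ − 6x² − 9x − 9) ÷ lead(D) = −8x⁶ ÷ −2x³ = 4x³. Subtract (4x³)·D = −8x⁶ + 16x⁵ + 32x⁴ + 12x³. Remainder: −12x⁵ + 30x⁴ + 36x³ − 6x² − 9x − 9.
Step 2: lead(−12x⁵ + 30x⁴ + 36x³ − 6x² − 9x − 9) ÷ lead(D) = −12x⁵ ÷ −2x³ = 6x². Subtract (6x²)·D = −12x⁵ + 24x⁴ + 48x³ + 18x². Remainder: 6x⁴ − 12x³ − 24x² − 9x − 9.
Step 3: lead(6x⁴ − 12x³ − 24x² − 9x − 9) ÷ lead(D) = 6x⁴ ÷ −2x³ = −3x. Subtract (−3x)·D = 6x⁴ − 12x³ − 24x² − 9x. Remainder: −9.

R(x) = −9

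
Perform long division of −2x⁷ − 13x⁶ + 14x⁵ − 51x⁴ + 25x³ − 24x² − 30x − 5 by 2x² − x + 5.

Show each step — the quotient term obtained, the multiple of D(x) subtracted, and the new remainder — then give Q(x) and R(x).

Step 1: lead(−2x⁷ − 13x⁶ + 14x⁵ − 51x⁴ + 25x³ − 24x² − 30x − 5) ÷ lead(D) = −2x⁷ ÷ 2x² = −x⁵. Subtract (−x⁵)·D = −2x⁷ + x⁶ − 5x⁵. Remainder: −14x⁶ + 19x⁵ − 51x⁴ + 25x³ − 24x² − 30x − 5.
Step 2: lead(−14x⁶ + 19x⁵ − 51x⁴ + 25x³ − 24x² − 30x − 5) ÷ lead(D) = −14x⁶ ÷ 2x² = −7x⁴. Subtract (−7x⁴)·D = −14x⁶ + 7x⁵ − 35x⁴. Remainder: 12x⁵ − 16x⁴ + 25x³ − 24x² − 30x − 5.
Step 3: lead(12x⁵ − 16x⁴ + 25x³ − 24x² − 30x − 5) ÷ lead(D) = 12x⁵ ÷ 2x² = 6x³. Subtract (6x³)·D = 12x⁵ − 6x⁴ + 30x³. Remainder: −10x⁴ − 5x³ − 24x² − 30x − 5.
Step 4: lead(−10x⁴ − 5x³ − 24x² − 30x − 5) ÷ lead(D) = −10x⁴ ÷ 2x² = −5x². Subtract (−5x²)·D = −10x⁴ + 5x³ − 25x². Remainder: −10x³ + x² − 30x − 5.
Step 5: lead(−10x³ + x² − 30x − 5) ÷ lead(D) = −10x³ ÷ 2x² = −5x. Subtract (−5x)·D = −10x³ + 5x² − 25x. Remainder: −4x² − 5x − 5.
Step 6: lead(−4x² − 5x − 5) ÷ lead(D) = −4x² ÷ 2x² = −2. Subtract (−2)·D = −4x² + 2x − 10. Remainder: −7x + 5.

Q(x) = −x⁵ − 7x⁴ + 6x³ − 5x² − 5x − 2; R(x) = −7x + 5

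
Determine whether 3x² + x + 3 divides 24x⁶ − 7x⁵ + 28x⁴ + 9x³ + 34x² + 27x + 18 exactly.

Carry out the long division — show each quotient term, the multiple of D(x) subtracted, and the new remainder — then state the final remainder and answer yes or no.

Step 1: lead(24x⁶ − 7x⁵ + 28x⁴ + 9x³ + 34x² + 27x + 18) ÷ lead(D) = 24x⁶ ÷ 3x² = 8x⁴. Subtract (8x⁴)·D = 24x⁶ + 8x⁵ + 24x⁴. Remainder: −15x⁵ + 4x⁴ + 9x³ + 34x² + 27x + 18.
Step 2: lead(−15x⁵ + 4x⁴ + 9x³ + 34x² + 27x + 18) ÷ lead(D) = −15x⁵ ÷ 3x² = −5x³. Subtract (−5x³)·D = −15x⁵ − 5x⁴ − 15x³. Remainder: 9x⁴ + 24x³ + 34x² + 27x + 18.
Step 3: lead(9x⁴ + 24x³ + 34x² + 27x + 18) ÷ lead(D) = 9x⁴ ÷ 3x² = 3x². Subtract (3x²)·D = 9x⁴ + 3x³ + 9x². Remainder: 21x³ + 25x² + 27x + 18.
Step 4: lead(21x³ + 25x² + 27x + 18) ÷ lead(D) = 21x³ ÷ 3x² = 7x. Subtract (7x)·D = 21x³ + 7x² + 21x. Remainder: 18x² + 6x + 18.
Step 5: lead(18x² + 6x + 18) ÷ lead(D) = 18x² ÷ 3x² = 6. Subtract (6)·D = 18x² + 6x + 18. Remainder: 0.

R(x) = 0, so D(x) is a factor of P(x). yes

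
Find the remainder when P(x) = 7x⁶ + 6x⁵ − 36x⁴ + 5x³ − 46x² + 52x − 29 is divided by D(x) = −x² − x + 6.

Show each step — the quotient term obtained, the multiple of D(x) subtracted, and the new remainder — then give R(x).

Step 1: lead(7x⁶ + 6x⁵ − 36x⁴ + 5x³ − 46x² + 52x − 29) ÷ lead(D) = 7x⁶ ÷ −x² = −7x⁴. Subtract (−7x⁴)·D = 7x⁶ + 7x⁵ − 42x⁴. Remainder: −x⁵ + 6x⁴ + 5x³ − 46x² + 52x − 29.
Step 2: lead(−x⁵ + 6x⁴ + 5x³ − 46x² + 52x − 29) ÷ lead(D) = −x⁵ ÷ −x² = x³. Subtract (x³)·D = −x⁵ − x⁴ + 6x³. Remainder: 7x⁴ − x³ − 46x² + 52x − 29.
Step 3: lead(7x⁴ − x³ − 46x² + 52x − 29) ÷ lead(D) = 7x⁴ ÷ −x² = −7x². Subtract (−7x²)·D = 7x⁴ + 7x³ − 42x². Remainder: −8x³ − 4x² + 52x − 29.
Step 4: lead(−8x³ − 4x² + 52x − 29) ÷ lead(D) = −8x³ ÷ −x² = 8x. Subtract (8x)·D = −8x³ − 8x² + 48x. Remainder: 4x² + 4x − 29.
Step 5: lead(4x² + 4x − 29) ÷ lead(D) = 4x² ÷ −x² = −4. Subtract (−4)·D = 4x² + 4x − 24. Remainder: −5.

R(x) = −5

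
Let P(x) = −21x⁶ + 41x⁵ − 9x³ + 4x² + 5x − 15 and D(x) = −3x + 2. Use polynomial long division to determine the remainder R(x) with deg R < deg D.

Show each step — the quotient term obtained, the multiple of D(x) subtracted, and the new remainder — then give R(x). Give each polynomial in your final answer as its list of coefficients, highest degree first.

R = [-9]

Step 1: lead(−21x⁶ + 41x⁵ − 9x³ + 4x² + 5x − 15) ÷ lead(D) = −21x⁶ ÷ −3x = 7x⁵. Subtract (7x⁵)·D = −21x⁶ + 14x⁵. Remainder: 27x⁵ − 9x³ + 4x² + 5x − 15.
Step 2: lead(27x⁵ − 9x³ + 4x² + 5x − 15) ÷ lead(D) = 27x⁵ ÷ −3x = −9x⁴. Subtract (−9x⁴)·D = 27x⁵ − 18x⁴. Remainder: 18x⁴ − 9x³ + 4x² + 5x − 15.
Step 3: lead(18x⁴ − 9x³ + 4x² + 5x − 15) ÷ lead(D) = 18x⁴ ÷ −3x = −6x³. Subtract (−6x³)·D = 18x⁴ − 12x³. Remainder: 3x³ + 4x² + 5x − 15.
Step 4: lead(3x³ + 4x² + 5x − 15) ÷ lead(D) = 3x³ ÷ −3x = −x². Subtract (−x²)·D = 3x³ − 2x². Remainder: 6x² + 5x − 15.
Step 5: lead(6x² + 5x − 15) ÷ lead(D) = 6x² ÷ −3x = −2x. Subtract (−2x)·D = 6x² − 4x. Remainder: 9x − 15.
Step 6: lead(9x − 15) ÷ lead(D) = 9x ÷ −3x = −3. Subtract (−3)·D = 9x − 6. Remainder: −9.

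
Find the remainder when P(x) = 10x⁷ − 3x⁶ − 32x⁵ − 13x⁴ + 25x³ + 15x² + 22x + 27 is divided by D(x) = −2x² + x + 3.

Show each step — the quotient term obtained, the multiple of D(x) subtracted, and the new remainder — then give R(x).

Step 1: lead(10x⁷ − 3x⁶ − 32x⁵ − 13x⁴ + 25x³ + 15x² + 22x + 27) ÷ lead(D) = 10x⁷ ÷ −2x² = −5x⁵. Subtract (−5x⁵)·D = 10x⁷ − 5x⁶ − 15x⁵. Remainder: 2x⁶ − 17x⁵ − 13x⁴ + 25x³ + 15x² + 22x + 27.
Step 2: lead(2x⁶ − 17x⁵ − 13x⁴ + 25x³ + 15x² + 22x + 27) ÷ lead(D) = 2x⁶ ÷ −2x² = −x⁴. Subtract (−x⁴)·D = 2x⁶ − x⁵ − 3x⁴. Remainder: −16x⁵ − 10x⁴ + 25x³ + 15x² + 22x + 27.
Step 3: lead(−16x⁵ − 10x⁴ + 25x³ + 15x² + 22x + 27) ÷ lead(D) = −16x⁵ ÷ −2x² = 8x³. Subtract (8x³)·D = −16x⁵ + 8x⁴ + 24x³. Remainder: −18x⁴ + x³ + 15x² + 22x + 27.
Step 4: lead(−18x⁴ + x³ + 15x² + 22x + 27) ÷ lead(D) = −18x⁴ ÷ −2x² = 9x². Subtract (9x²)·D = −18x⁴ + 9x³ + 27x². Remainder: −8x³ − 12x² + 22x + 27.
Step 5: lead(−8x³ − 12x² + 22x + 27) ÷ lead(D) = −8x³ ÷ −2x² = 4x. Subtract (4x)·D = −8x³ + 4x² + 12x. Remainder: −16x² + 10x + 27.
Step 6: lead(−16x² + 10x + 27) ÷ lead(D) = −16x² ÷ −2x² = 8. Subtract (8)·D = −16x² + 8x + 24. Remainder: 2x + 3.

R(x) = 2x + 3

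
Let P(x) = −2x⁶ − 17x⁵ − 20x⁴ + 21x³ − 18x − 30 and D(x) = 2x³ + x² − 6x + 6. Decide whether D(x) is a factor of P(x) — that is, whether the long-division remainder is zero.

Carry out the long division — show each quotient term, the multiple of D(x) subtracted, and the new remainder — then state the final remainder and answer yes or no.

R(x) = 6, so D(x) is not a factor of P(x). no

Step 1: lead(−2x⁶ − 17x⁵ − 20x⁴ + 21x³ − 18x − 30) ÷ lead(D) = −2x⁶ ÷ 2x³ = −x³. Subtract (−x³)·D = −2x⁶ − x⁵ + 6x⁴ − 6x³. Remainder: −16x⁵ − 26x⁴ + 27x³ − 18x − 30.
Step 2: lead(−16x⁵ − 26x⁴ + 27x³ − 18x − 30) ÷ lead(D) = −16x⁵ ÷ 2x³ = −8x². Subtract (−8x²)·D = −16x⁵ − 8x⁴ + 48x³ − 48x². Remainder: −18x⁴ − 21x³ + 48x² − 18x − 30.
Step 3: lead(−18x⁴ − 21x³ + 48x² − 18x − 30) ÷ lead(D) = −18x⁴ ÷ 2x³ = −9x. Subtract (−9x)·D = −18x⁴ − 9x³ + 54x² − 54x. Remainder: −12x³ − 6x² + 36x − 30.
Step 4: lead(−12x³ − 6x² + 36x − 30) ÷ lead(D) = −12x³ ÷ 2x³ = −6. Subtract (−6)·D = −12x³ − 6x² + 36x − 36. Remainder: 6.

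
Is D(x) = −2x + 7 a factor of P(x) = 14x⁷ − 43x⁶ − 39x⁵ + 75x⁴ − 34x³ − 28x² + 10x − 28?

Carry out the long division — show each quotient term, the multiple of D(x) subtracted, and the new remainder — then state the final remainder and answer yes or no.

Step 1: lead(14x⁷ − 43x⁶ − 39x⁵ + 75x⁴ − 34x³ − 28x² + 10x − 28) ÷ lead(D) = 14x⁷ ÷ −2x = −7x⁶. Subtract (−7x⁶)·D = 14x⁷ − 49x⁶. Remainder: 6x⁶ − 39x⁵ + 75x⁴ − 34x³ − 28x² + 10x − 28.
Step 2: lead(6x⁶ − 39x⁵ + 75x⁴ − 34x³ − 28x² + 10x − 28) ÷ lead(D) = 6x⁶ ÷ −2x = −3x⁵. Subtract (−3x⁵)·D = 6x⁶ − 21x⁵. Remainder: −18x⁵ + 75x⁴ − 34x³ − 28x² + 10x − 28.
Step 3: lead(−18x⁵ + 75x⁴ − 34x³ − 28x² + 10x − 28) ÷ lead(D) = −18x⁵ ÷ −2x = 9x⁴. Subtract (9x⁴)·D = −18x⁵ + 63x⁴. Remainder: 12x⁴ − 34x³ − 28x² + 10x − 28.
Step 4: lead(12x⁴ − 34x³ − 28x² + 10x − 28) ÷ lead(D) = 12x⁴ ÷ −2x = −6x³. Subtract (−6x³)·D = 12x⁴ − 42x³. Remainder: 8x³ − 28x² + 10x − 28.
Step 5: lead(8x³ − 28x² + 10x − 28) ÷ lead(D) = 8x³ ÷ −2x = −4x². Subtract (−4x²)·D = 8x³ − 28x². Remainder: 10x − 28.
Step 6: lead(10x − 28) ÷ lead(D) = 10x ÷ −2x = −5. Subtract (−5)·D = 10x − 35. Remainder: 7.

R(x) = 7, so D(x) is not a factor of P(x). no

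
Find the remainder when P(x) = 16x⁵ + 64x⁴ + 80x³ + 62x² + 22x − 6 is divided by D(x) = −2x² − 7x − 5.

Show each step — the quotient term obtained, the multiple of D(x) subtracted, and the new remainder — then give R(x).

Step 1: lead(16x⁵ + 64x⁴ + 80x³ + 62x² + 22x − 6) ÷ lead(D) = 16x⁵ ÷ −2x² = −8x³. Subtract (−8x³)·D = 16x⁵ + 56x⁴ + 40x³. Remainder: 8x⁴ + 40x³ + 62x² + 22x − 6.
Step 2: lead(8x⁴ + 40x³ + 62x² + 22x − 6) ÷ lead(D) = 8x⁴ ÷ −2x² = −4x². Subtract (−4x²)·D = 8x⁴ + 28x³ + 20x². Remainder: 12x³ + 42x² + 22x − 6.
Step 3: lead(12x³ + 42x² + 22x − 6) ÷ lead(D) = 12x³ ÷ −2x² = −6x. Subtract (−6x)·D = 12x³ + 42x² + 30x. Remainder: −8x − 6.

R(x) = −8x − 6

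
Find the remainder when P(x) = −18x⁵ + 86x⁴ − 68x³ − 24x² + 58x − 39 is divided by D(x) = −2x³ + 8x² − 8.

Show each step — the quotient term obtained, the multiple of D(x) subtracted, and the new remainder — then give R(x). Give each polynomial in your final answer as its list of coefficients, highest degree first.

Step 1: lead(−18x⁵ + 86x⁴ − 68x³ − 24x² + 58x − 39) ÷ lead(D) = −18x⁵ ÷ −2x³ = 9x². Subtract (9x²)·D = −18x⁵ + 72x⁴ − 72x². Remainder: 14x⁴ − 68x³ + 48x² + 58x − 39.
Step 2: lead(14x⁴ − 68x³ + 48x² + 58x − 39) ÷ lead(D) = 14x⁴ ÷ −2x³ = −7x. Subtract (−7x)·D = 14x⁴ − 56x³ + 56x. Remainder: −12x³ + 48x² + 2x − 39.
Step 3: lead(−12x³ + 48x² + 2x − 39) ÷ lead(D) = −12x³ ÷ −2x³ = 6. Subtract (6)·D = −12x³ + 48x² − 48. Remainder: 2x + 9.

R = [2, 9]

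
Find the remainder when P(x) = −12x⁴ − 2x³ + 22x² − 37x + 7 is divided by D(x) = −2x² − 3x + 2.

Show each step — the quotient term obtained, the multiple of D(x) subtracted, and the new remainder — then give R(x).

R(x) = −7

Step 1: lead(−12x⁴ − 2x³ + 22x² − 37x + 7) ÷ lead(D) = −12x⁴ ÷ −2x² = 6x². Subtract (6x²)·D = −12x⁴ − 18x³ + 12x². Remainder: 16x³ + 10x² − 37x + 7.
Step 2: lead(16x³ + 10x² − 37x + 7) ÷ lead(D) = 16x³ ÷ −2x² = −8x. Subtract (−8x)·D = 16x³ + 24x² − 16x. Remainder: −14x² − 21x + 7.
Step 3: lead(−14x² − 21x + 7) ÷ lead(D) = −14x² ÷ −2x² = 7. Subtract (7)·D = −14x² − 21x + 14. Remainder: −7.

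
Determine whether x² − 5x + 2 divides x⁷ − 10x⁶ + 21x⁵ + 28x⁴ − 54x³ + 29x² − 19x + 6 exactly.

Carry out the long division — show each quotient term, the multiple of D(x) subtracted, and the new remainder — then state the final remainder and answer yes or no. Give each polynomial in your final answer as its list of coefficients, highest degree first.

Step 1: lead(x⁷ − 10x⁶ + 21x⁵ + 28x⁴ − 54x³ + 29x² − 19x + 6) ÷ lead(D) = x⁷ ÷ x² = x⁵. Subtract (x⁵)·D = x⁷ − 5x⁶ + 2x⁵. Remainder: −5x⁶ + 19x⁵ + 28x⁴ − 54x³ + 29x² − 19x + 6.
Step 2: lead(−5x⁶ + 19x⁵ + 28x⁴ − 54x³ + 29x² − 19x + 6) ÷ lead(D) = −5x⁶ ÷ x² = −5x⁴. Subtract (−5x⁴)·D = −5x⁶ + 25x⁵ − 10x⁴. Remainder: −6x⁵ + 38x⁴ − 54x³ + 29x² − 19x + 6.
Step 3: lead(−6x⁵ + 38x⁴ − 54x³ + 29x² − 19x + 6) ÷ lead(D) = −6x⁵ ÷ x² = −6x³. Subtract (−6x³)·D = −6x⁵ + 30x⁴ − 12x³. Remainder: 8x⁴ − 42x³ + 29x² − 19x + 6.
Step 4: lead(8x⁴ − 42x³ + 29x² − 19x + 6) ÷ lead(D) = 8x⁴ ÷ x² = 8x². Subtract (8x²)·D = 8x⁴ − 40x³ + 16x². Remainder: −2x³ + 13x² − 19x + 6.
Step 5: lead(−2x³ + 13x² − 19x + 6) ÷ lead(D) = −2x³ ÷ x² = −2x. Subtract (−2x)·D = −2x³ + 10x² − 4x. Remainder: 3x² − 15x + 6.
Step 6: lead(3x² − 15x + 6) ÷ lead(D) = 3x² ÷ x² = 3. Subtract (3)·D = 3x² − 15x + 6. Remainder: 0.

R = [0], so D(x) is a factor of P(x). yes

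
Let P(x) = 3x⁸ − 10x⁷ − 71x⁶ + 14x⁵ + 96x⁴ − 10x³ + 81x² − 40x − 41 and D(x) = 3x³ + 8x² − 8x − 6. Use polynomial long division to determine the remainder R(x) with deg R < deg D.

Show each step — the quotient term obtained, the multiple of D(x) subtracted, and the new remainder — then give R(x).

Step 1: lead(3x⁸ − 10x⁷ − 71x⁶ + 14x⁵ + 96x⁴ − 10x³ + 81x² − 40x − 41) ÷ lead(D) = 3x⁸ ÷ 3x³ = x⁵. Subtract (x⁵)·D = 3x⁸ + 8x⁷ − 8x⁶ − 6x⁵. Remainder: −18x⁷ − 63x⁶ + 20x⁵ + 96x⁴ − 10x³ + 81x² − 40x − 41.
Step 2: lead(−18x⁷ − 63x⁶ + 20x⁵ + 96x⁴ − 10x³ + 81x² − 40x − 41) ÷ lead(D) = −18x⁷ ÷ 3x³ = −6x⁴. Subtract (−6x⁴)·D = −18x⁷ − 48x⁶ + 48x⁵ + 36x⁴. Remainder: −15x⁶ − 28x⁵ + 60x⁴ − 10x³ + 81x² − 40x − 41.
Step 3: lead(−15x⁶ − 28x⁵ + 60x⁴ − 10x³ + 81x² − 40x − 41) ÷ lead(D) = −15x⁶ ÷ 3x³ = −5x³. Subtract (−5x³)·D = −15x⁶ − 40x⁵ + 40x⁴ + 30x³. Remainder: 12x⁵ + 20x⁴ − 40x³ + 81x² − 40x − 41.
Step 4: lead(12x⁵ + 20x⁴ − 40x³ + 81x² − 40x − 41) ÷ lead(D) = 12x⁵ ÷ 3x³ = 4x². Subtract (4x²)·D = 12x⁵ + 32x⁴ − 32x³ − 24x². Remainder: −12x⁴ − 8x³ + 105x² − 40x − 41.
Step 5: lead(−12x⁴ − 8x³ + 105x² − 40x − 41) ÷ lead(D) = −12x⁴ ÷ 3x³ = −4x. Subtract (−4x)·D = −12x⁴ − 32x³ + 32x² + 24x. Remainder: 24x³ + 73x² − 64x − 41.
Step 6: lead(24x³ + 73x² − 64x − 41) ÷ lead(D) = 24x³ ÷ 3x³ = 8. Subtract (8)·D = 24x³ + 64x² − 64x − 48. Remainder: 9x² + 7.

R(x) = 9x² + 7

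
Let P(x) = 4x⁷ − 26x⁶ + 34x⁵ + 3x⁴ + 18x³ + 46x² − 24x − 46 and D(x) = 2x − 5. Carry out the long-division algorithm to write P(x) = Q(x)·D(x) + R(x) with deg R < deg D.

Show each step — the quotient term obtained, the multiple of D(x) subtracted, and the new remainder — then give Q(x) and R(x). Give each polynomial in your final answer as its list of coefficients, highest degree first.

Step 1: lead(4x⁷ − 26x⁶ + 34x⁵ + 3x⁴ + 18x³ + 46x² − 24x − 46) ÷ lead(D) = 4x⁷ ÷ 2x = 2x⁶. Subtract (2x⁶)·D = 4x⁷ − 10x⁶. Remainder: −16x⁶ + 34x⁵ + 3x⁴ + 18x³ + 46x² − 24x − 46.
Step 2: lead(−16x⁶ + 34x⁵ + 3x⁴ + 18x³ + 46x² − 24x − 46) ÷ lead(D) = −16x⁶ ÷ 2x = −8x⁵. Subtract (−8x⁵)·D = −16x⁶ + 40x⁵. Remainder: −6x⁵ + 3x⁴ + 18x³ + 46x² − 24x − 46.
Step 3: lead(−6x⁵ + 3x⁴ + 18x³ + 46x² − 24x − 46) ÷ lead(D) = −6x⁵ ÷ 2x = −3x⁴. Subtract (−3x⁴)·D = −6x⁵ + 15x⁴. Remainder: −12x⁴ + 18x³ + 46x² − 24x − 46.
Step 4: lead(−12x⁴ + 18x³ + 46x² − 24x − 46) ÷ lead(D) = −12x⁴ ÷ 2x = −6x³. Subtract (−6x³)·D = −12x⁴ + 30x³. Remainder: −12x³ + 46x² − 24x − 46.
Step 5: lead(−12x³ + 46x² − 24x − 46) ÷ lead(D) = −12x³ ÷ 2x = −6x². Subtract (−6x²)·D = −12x³ + 30x². Remainder: 16x² − 24x − 46.
Step 6: lead(16x² − 24x − 46) ÷ lead(D) = 16x² ÷ 2x = 8x. Subtract (8x)·D = 16x² − 40x. Remainder: 16x − 46.
Step 7: lead(16x − 46) ÷ lead(D) = 16x ÷ 2x = 8. Subtract (8)·D = 16x − 40. Remainder: −6.

Q = [2, -8, -3, -6, -6, 8, 8]; R = [-6]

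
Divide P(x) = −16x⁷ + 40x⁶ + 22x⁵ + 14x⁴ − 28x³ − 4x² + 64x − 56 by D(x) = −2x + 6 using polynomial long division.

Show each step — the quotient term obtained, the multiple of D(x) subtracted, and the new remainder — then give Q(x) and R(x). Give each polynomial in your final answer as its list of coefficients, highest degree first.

Step 1: lead(−16x⁷ + 40x⁶ + 22x⁵ + 14x⁴ − 28x³ − 4x² + 64x − 56) ÷ lead(D) = −16x⁷ ÷ −2x = 8x⁶. Subtract (8x⁶)·D = −16x⁷ + 48x⁶. Remainder: −8x⁶ + 22x⁵ + 14x⁴ − 28x³ − 4x² + 64x − 56.
Step 2: lead(−8x⁶ + 22x⁵ + 14x⁴ − 28x³ − 4x² + 64x − 56) ÷ lead(D) = −8x⁶ ÷ −2x = 4x⁵. Subtract (4x⁵)·D = −8x⁶ + 24x⁵. Remainder: −2x⁵ + 14x⁴ − 28x³ − 4x² + 64x − 56.
Step 3: lead(−2x⁵ + 14x⁴ − 28x³ − 4x² + 64x − 56) ÷ lead(D) = −2x⁵ ÷ −2x = x⁴. Subtract (x⁴)·D = −2x⁵ + 6x⁴. Remainder: 8x⁴ − 28x³ − 4x² + 64x − 56.
Step 4: lead(8x⁴ − 28x³ − 4x² + 64x − 56) ÷ lead(D) = 8x⁴ ÷ −2x = −4x³. Subtract (−4x³)·D = 8x⁴ − 24x³. Remainder: −4x³ − 4x² + 64x − 56.
Step 5: lead(−4x³ − 4x² + 64x − 56) ÷ lead(D) = −4x³ ÷ −2x = 2x². Subtract (2x²)·D = −4x³ + 12x². Remainder: −16x² + 64x − 56.
Step 6: lead(−16x² + 64x − 56) ÷ lead(D) = −16x² ÷ −2x = 8x. Subtract (8x)·D = −16x² + 48x. Remainder: 16x − 56.
Step 7: lead(16x − 56) ÷ lead(D) = 16x ÷ −2x = −8. Subtract (−8)·D = 16x − 48. Remainder: −8.

Q = [8, 4, 1, -4, 2, 8, -8]; R = [-8]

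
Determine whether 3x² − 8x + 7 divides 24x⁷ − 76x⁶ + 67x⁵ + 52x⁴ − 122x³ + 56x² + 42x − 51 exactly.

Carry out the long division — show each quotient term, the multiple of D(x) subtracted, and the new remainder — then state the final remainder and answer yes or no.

Step 1: lead(24x⁷ − 76x⁶ + 67x⁵ + 52x⁴ − 122x³ + 56x² + 42x − 51) ÷ lead(D) = 24x⁷ ÷ 3x² = 8x⁵. Subtract (8x⁵)·D = 24x⁷ − 64x⁶ + 56x⁵. Remainder: −12x⁶ + 11x⁵ + 52x⁴ − 122x³ + 56x² + 42x − 51.
Step 2: lead(−12x⁶ + 11x⁵ + 52x⁴ − 122x³ + 56x² + 42x − 51) ÷ lead(D) = −12x⁶ ÷ 3x² = −4x⁴. Subtract (−4x⁴)·D = −12x⁶ + 32x⁵ − 28x⁴. Remainder: −21x⁵ + 80x⁴ − 122x³ + 56x² + 42x − 51.
Step 3: lead(−21x⁵ + 80x⁴ − 122x³ + 56x² + 42x − 51) ÷ lead(D) = −21x⁵ ÷ 3x² = −7x³. Subtract (−7x³)·D = −21x⁵ + 56x⁴ − 49x³. Remainder: 24x⁴ − 73x³ + 56x² + 42x − 51.
Step 4: lead(24x⁴ − 73x³ + 56x² + 42x − 51) ÷ lead(D) = 24x⁴ ÷ 3x² = 8x². Subtract (8x²)·D = 24x⁴ − 64x³ + 56x². Remainder: −9x³ + 42x − 51.
Step 5: lead(−9x³ + 42x − 51) ÷ lead(D) = −9x³ ÷ 3x² = −3x. Subtract (−3x)·D = −9x³ + 24x² − 21x. Remainder: −24x² + 63x − 51.
Step 6: lead(−24x² + 63x − 51) ÷ lead(D) = −24x² ÷ 3x² = −8. Subtract (−8)·D = −24x² + 64x − 56. Remainder: −x + 5.

R(x) = −x + 5, so D(x) is not a factor of P(x). no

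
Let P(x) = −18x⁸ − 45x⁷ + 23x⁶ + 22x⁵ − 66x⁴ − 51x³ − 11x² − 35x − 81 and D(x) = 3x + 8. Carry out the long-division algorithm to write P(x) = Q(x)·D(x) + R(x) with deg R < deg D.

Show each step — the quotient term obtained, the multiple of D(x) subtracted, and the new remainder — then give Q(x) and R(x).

Q(x) = −6x⁷ + x⁶ + 5x⁵ − 6x⁴ − 6x³ − x² − x − 9; R(x) = −9

Step 1: lead(−18x⁸ − 45x⁷ + 23x⁶ + 22x⁵ − 66x⁴ − 51x³ − 11x² − 35x − 81) ÷ lead(D) = −18x⁸ ÷ 3x = −6x⁷. Subtract (−6x⁷)·D = −18x⁸ − 48x⁷. Remainder: 3x⁷ + 23x⁶ + 22x⁵ − 66x⁴ − 51x³ − 11x² − 35x − 81.
Step 2: lead(3x⁷ + 23x⁶ + 22x⁵ − 66x⁴ − 51x³ − 11x² − 35x − 81) ÷ lead(D) = 3x⁷ ÷ 3x = x⁶. Subtract (x⁶)·D = 3x⁷ + 8x⁶. Remainder: 15x⁶ + 22x⁵ − 66x⁴ − 51x³ − 11x² − 35x − 81.
Step 3: lead(15x⁶ + 22x⁵ − 66x⁴ − 51x³ − 11x² − 35x − 81) ÷ lead(D) = 15x⁶ ÷ 3x = 5x⁵. Subtract (5x⁵)·D = 15x⁶ + 40x⁵. Remainder: −18x⁵ − 66x⁴ − 51x³ − 11x² − 35x − 81.
Step 4: lead(−18x⁵ − 66x⁴ − 51x³ − 11x² − 35x − 81) ÷ lead(D) = −18x⁵ ÷ 3x = −6x⁴. Subtract (−6x⁴)·D = −18x⁵ − 48x⁴. Remainder: −18x⁴ − 51x³ − 11x² − 35x − 81.
Step 5: lead(−18x⁴ − 51x³ − 11x² − 35x − 81) ÷ lead(D) = −18x⁴ ÷ 3x = −6x³. Subtract (−6x³)·D = −18x⁴ − 48x³. Remainder: −3x³ − 11x² − 35x − 81.
Step 6: lead(−3x³ − 11x² − 35x − 81) ÷ lead(D) = −3x³ ÷ 3x = −x². Subtract (−x²)·D = −3x³ − 8x². Remainder: −3x² − 35x − 81.
Step 7: lead(−3x² − 35x − 81) ÷ lead(D) = −3x² ÷ 3x = −x. Subtract (−x)·D = −3x² − 8x. Remainder: −27x − 81.
Step 8: lead(−27x − 81) ÷ lead(D) = −27x ÷ 3x = −9. Subtract (−9)·D = −27x − 72. Remainder: −9.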